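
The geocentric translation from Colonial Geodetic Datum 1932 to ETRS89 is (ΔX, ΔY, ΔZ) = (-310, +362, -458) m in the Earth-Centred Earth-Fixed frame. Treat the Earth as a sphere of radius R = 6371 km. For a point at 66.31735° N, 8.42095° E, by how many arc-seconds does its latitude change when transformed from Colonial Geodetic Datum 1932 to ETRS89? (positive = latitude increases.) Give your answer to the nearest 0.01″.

Δφ = 1.56″

sin φ = 0.915784, cos φ = 0.401670, sin λ = 0.146445, cos λ = 0.989219.
North component: ΔN = −sin φ cos λ·ΔX − sin φ sin λ·ΔY + cos φ·ΔZ = −(0.915784)(0.989219)(-310) − (0.915784)(0.146445)(362) + (0.401670)(-458) = 48.32 m.
1° of latitude spans πR/180 = 111195 m, so Δφ = 48.32 / 111195 × 3600 = 1.564″.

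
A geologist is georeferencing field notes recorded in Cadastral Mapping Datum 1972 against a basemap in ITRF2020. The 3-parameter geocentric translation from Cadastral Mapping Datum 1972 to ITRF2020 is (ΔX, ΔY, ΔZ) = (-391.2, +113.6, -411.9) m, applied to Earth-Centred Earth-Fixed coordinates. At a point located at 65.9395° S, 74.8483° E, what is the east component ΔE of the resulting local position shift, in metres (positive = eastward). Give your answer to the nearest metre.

ΔE = 407 m

At φ = -65.9395°, λ = 74.8483°: sin φ = -0.913115, cos φ = 0.407701, sin λ = 0.965237, cos λ = 0.261376.
ΔE = −sin λ·ΔX + cos λ·ΔY = −(0.965237)·(-391.2) + (0.261376)·(113.6) = 407.29 m.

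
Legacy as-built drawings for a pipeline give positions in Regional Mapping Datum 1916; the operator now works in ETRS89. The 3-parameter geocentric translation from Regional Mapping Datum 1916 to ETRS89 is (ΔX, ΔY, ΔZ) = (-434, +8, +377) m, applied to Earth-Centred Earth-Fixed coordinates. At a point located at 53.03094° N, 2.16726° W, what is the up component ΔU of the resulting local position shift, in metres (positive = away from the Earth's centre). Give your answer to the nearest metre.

ΔU = 40 m

At φ = 53.03094°, λ = -2.16726°: sin φ = 0.798960, cos φ = 0.601384, sin λ = -0.037817, cos λ = 0.999285.
ΔU = cos φ cos λ·ΔX + cos φ sin λ·ΔY + sin φ·ΔZ = (0.601384)(0.999285)(-434) + (0.601384)(-0.037817)(8) + (0.798960)(377) = 40.21 m.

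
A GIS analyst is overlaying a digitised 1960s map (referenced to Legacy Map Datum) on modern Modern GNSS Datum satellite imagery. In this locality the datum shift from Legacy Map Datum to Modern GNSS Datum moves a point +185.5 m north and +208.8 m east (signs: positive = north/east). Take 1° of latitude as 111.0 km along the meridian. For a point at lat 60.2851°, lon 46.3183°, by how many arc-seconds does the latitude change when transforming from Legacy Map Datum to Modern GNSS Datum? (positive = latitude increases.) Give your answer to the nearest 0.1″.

Δφ = 6.0″

1° of latitude = 111.0 km, so Δφ = 185.5 / 111000 = 0.0016712° = 6.016″.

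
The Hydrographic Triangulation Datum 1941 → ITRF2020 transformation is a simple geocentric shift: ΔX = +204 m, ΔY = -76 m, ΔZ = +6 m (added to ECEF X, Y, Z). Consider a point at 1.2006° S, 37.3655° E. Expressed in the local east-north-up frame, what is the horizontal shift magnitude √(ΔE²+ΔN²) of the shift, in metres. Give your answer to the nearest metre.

At φ = -1.2006°, λ = 37.3655°: sin φ = -0.020953, cos φ = 0.999780, sin λ = 0.606897, cos λ = 0.794780.
ΔE = −sin λ·ΔX + cos λ·ΔY = −(0.606897)·(204) + (0.794780)·(-76) = -184.21 m.
ΔN = −sin φ cos λ·ΔX − sin φ sin λ·ΔY + cos φ·ΔZ = −(-0.020953)(0.794780)(204) − (-0.020953)(0.606897)(-76) + (0.999780)(6) = 8.43 m.
Horizontal magnitude = √(ΔE² + ΔN²) = √((-184.21)² + 8.43²) = 184.40 m.

184 m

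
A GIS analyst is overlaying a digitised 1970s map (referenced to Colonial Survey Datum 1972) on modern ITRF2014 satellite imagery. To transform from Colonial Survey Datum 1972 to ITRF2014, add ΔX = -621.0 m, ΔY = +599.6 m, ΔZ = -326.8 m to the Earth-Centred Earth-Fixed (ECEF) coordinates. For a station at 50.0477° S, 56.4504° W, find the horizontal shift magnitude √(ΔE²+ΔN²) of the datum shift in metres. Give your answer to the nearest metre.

876 m

At φ = -50.0477°, λ = -56.4504°: sin φ = -0.766579, cos φ = 0.642150, sin λ = -0.833408, cos λ = 0.552659.
ΔE = −sin λ·ΔX + cos λ·ΔY = −(-0.833408)·(-621.0) + (0.552659)·(599.6) = -186.17 m.
ΔN = −sin φ cos λ·ΔX − sin φ sin λ·ΔY + cos φ·ΔZ = −(-0.766579)(0.552659)(-621.0) − (-0.766579)(-0.833408)(599.6) + (0.642150)(-326.8) = -856.01 m.
Horizontal magnitude = √(ΔE² + ΔN²) = √((-186.17)² + (-856.01)²) = 876.02 m.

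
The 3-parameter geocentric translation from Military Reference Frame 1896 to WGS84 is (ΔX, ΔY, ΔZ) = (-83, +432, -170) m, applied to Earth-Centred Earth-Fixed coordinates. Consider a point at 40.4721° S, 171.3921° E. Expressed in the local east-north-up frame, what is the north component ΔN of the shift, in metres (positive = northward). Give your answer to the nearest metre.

ΔN = -34 m

At φ = -40.4721°, λ = 171.3921°: sin φ = -0.649078, cos φ = 0.760722, sin λ = 0.149672, cos λ = -0.988736.
ΔN = −sin φ cos λ·ΔX − sin φ sin λ·ΔY + cos φ·ΔZ = −(-0.649078)(-0.988736)(-83) − (-0.649078)(0.149672)(432) + (0.760722)(-170) = -34.09 m.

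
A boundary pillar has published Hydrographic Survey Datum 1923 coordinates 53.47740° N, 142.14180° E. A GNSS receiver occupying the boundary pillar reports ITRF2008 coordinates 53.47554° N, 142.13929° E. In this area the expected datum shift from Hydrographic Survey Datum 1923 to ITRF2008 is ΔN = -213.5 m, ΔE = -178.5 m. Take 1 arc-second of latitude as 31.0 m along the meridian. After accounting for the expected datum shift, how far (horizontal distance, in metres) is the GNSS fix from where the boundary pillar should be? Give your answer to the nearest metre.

13 m

Observed coordinate differences: Δφ = -0.00186°, Δλ = -0.00251°.
Converting to metres (1° lat = 111600 m, cos φ = 0.595140): observed ΔN = -207.6 m, observed ΔE = -166.7 m.
Subtracting the expected shift leaves a residual of -207.6 − (-213.5) = 5.9 m north and -166.7 − (-178.5) = 11.8 m east.
Residual distance = √(5.9² + 11.8²) = 13.2 m.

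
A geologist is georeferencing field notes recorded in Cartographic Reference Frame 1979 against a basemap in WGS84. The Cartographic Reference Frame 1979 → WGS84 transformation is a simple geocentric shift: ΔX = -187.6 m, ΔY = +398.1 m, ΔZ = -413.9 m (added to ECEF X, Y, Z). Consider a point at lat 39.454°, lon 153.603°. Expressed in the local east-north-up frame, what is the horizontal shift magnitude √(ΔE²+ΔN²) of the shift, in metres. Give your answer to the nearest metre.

604 m

At φ = 39.454°, λ = 153.603°: sin φ = 0.635459, cos φ = 0.772135, sin λ = 0.444588, cos λ = -0.895735.
ΔE = −sin λ·ΔX + cos λ·ΔY = −(0.444588)·(-187.6) + (-0.895735)·(398.1) = -273.19 m.
ΔN = −sin φ cos λ·ΔX − sin φ sin λ·ΔY + cos φ·ΔZ = −(0.635459)(-0.895735)(-187.6) − (0.635459)(0.444588)(398.1) + (0.772135)(-413.9) = -538.84 m.
Horizontal magnitude = √(ΔE² + ΔN²) = √((-273.19)² + (-538.84)²) = 604.13 m.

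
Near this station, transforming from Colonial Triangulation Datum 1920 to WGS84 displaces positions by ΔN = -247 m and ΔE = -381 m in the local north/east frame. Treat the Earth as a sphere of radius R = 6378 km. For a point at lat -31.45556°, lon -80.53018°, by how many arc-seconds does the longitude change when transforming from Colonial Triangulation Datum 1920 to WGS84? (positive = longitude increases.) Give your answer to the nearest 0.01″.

At latitude -31.45556°, cos φ = 0.853045.
One radian of longitude at latitude φ spans R cos φ, so Δλ = ΔE / (R cos φ) = -381.0 / (6378000 × 0.853045) = -7.0027e-05 rad = -14.444″.

Δλ = -14.44″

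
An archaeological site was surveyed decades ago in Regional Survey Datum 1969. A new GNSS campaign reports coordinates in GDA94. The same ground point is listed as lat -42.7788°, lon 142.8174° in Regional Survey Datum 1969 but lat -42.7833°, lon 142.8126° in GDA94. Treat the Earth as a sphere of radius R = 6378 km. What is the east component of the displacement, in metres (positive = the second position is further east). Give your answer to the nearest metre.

Δφ = -42.7833° − -42.7788° = -0.0045°; Δλ = 142.8126° − 142.8174° = -0.0048°.
1° along a meridian = πR/180 = 111317 m.
ΔN = Δφ × 111317 = -500.9 m; ΔE = Δλ × 111317 × cos(-42.7788°) = -0.0048 × 111317 × 0.733981 = -392.2 m.

ΔE = -392 m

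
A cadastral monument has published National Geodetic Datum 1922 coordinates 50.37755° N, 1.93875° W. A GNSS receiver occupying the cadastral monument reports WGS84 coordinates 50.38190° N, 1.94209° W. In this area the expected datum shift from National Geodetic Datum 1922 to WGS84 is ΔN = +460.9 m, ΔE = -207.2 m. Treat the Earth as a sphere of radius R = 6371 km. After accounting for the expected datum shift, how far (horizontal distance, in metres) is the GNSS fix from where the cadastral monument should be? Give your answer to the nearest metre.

Observed coordinate differences: Δφ = +0.00435°, Δλ = -0.00334°.
Converting to metres (1° lat = 111195 m, cos φ = 0.637726): observed ΔN = 483.7 m, observed ΔE = -236.8 m.
Subtracting the expected shift leaves a residual of 483.7 − (460.9) = 22.8 m north and -236.8 − (-207.2) = -29.6 m east.
Residual distance = √(22.8² + (-29.6)²) = 37.4 m.

37 m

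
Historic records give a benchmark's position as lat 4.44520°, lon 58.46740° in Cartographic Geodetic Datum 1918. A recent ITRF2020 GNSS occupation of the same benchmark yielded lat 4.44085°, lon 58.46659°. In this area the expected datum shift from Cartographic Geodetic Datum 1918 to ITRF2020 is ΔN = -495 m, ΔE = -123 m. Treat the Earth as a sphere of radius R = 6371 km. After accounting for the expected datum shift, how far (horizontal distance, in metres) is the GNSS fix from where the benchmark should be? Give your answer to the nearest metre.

Observed coordinate differences: Δφ = -0.00435°, Δλ = -0.00081°.
Converting to metres (1° lat = 111195 m, cos φ = 0.996992): observed ΔN = -483.7 m, observed ΔE = -89.8 m.
Subtracting the expected shift leaves a residual of -483.7 − (-495) = 11.3 m north and -89.8 − (-123) = 33.2 m east.
Residual distance = √(11.3² + 33.2²) = 35.1 m.

35 m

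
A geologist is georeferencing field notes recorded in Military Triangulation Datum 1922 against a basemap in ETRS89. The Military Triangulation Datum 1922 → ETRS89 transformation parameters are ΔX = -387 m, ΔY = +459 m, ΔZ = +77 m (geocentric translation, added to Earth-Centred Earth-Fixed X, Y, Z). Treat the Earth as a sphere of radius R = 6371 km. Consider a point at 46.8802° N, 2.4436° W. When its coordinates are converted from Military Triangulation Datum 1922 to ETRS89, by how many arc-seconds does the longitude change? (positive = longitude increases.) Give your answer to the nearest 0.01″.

sin φ = 0.729926, cos φ = 0.683526, sin λ = -0.042636, cos λ = 0.999091.
East component: ΔE = −sin λ·ΔX + cos λ·ΔY = −(-0.042636)(-387) + (0.999091)(459) = 442.08 m.
1° of latitude spans πR/180 = 111195 m; at latitude φ, 1° of longitude spans that × cos φ = 76004.6 m, so Δλ = 442.08 / 76004.6 × 3600 = 20.939″.

Δλ = 20.94″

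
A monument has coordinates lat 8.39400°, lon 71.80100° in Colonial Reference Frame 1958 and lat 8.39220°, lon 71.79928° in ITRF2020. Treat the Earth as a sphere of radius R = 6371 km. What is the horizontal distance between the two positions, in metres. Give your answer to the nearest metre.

Δφ = 8.39220° − 8.39400° = -0.00180°; Δλ = 71.79928° − 71.80100° = -0.00172°.
1° along a meridian = πR/180 = 111195 m.
ΔN = Δφ × 111195 = -200.2 m; ΔE = Δλ × 111195 × cos(8.39400°) = -0.00172 × 111195 × 0.989288 = -189.2 m.
Distance = √(ΔE² + ΔN²) = √((-189.2)² + (-200.2)²) = 275.4 m.

275 m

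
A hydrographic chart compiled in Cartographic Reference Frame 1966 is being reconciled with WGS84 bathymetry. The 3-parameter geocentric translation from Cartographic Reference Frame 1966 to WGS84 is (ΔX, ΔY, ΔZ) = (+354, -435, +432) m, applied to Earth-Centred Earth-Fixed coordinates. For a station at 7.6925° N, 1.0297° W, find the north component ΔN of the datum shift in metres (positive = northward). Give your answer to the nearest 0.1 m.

ΔN = 379.7 m

The local north axis is (−sin φ cos λ, −sin φ sin λ, cos φ), giving ΔN = -47.378 − 1.046 + 428.112 = 379.69 m.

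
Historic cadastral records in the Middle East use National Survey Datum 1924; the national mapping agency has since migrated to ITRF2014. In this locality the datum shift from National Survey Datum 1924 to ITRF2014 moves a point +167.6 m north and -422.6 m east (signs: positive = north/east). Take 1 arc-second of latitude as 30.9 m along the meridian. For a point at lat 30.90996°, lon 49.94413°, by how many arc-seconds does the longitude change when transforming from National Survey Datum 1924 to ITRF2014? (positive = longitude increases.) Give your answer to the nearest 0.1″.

Δλ = -15.9″

At latitude 30.90996°, cos φ = 0.857976.
1″ of longitude at this latitude = 30.90 × cos φ = 26.5114 m, so Δλ = -422.6 / 26.5114 = -15.940″.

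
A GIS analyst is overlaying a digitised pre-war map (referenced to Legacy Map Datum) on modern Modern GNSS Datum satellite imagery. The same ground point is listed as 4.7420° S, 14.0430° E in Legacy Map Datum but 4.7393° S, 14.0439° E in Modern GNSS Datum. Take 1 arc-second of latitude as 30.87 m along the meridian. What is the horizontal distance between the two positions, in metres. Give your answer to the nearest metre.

Δφ = -4.7393° − -4.7420° = +0.0027°; Δλ = 14.0439° − 14.0430° = +0.0009°.
1° of latitude = 3600 × 30.87 = 111132 m.
ΔN = Δφ × 111132 = 300.1 m; ΔE = Δλ × 111132 × cos(-4.7420°) = +0.0009 × 111132 × 0.996577 = 99.7 m.
Distance = √(ΔE² + ΔN²) = √(99.7² + 300.1²) = 316.2 m.

316 m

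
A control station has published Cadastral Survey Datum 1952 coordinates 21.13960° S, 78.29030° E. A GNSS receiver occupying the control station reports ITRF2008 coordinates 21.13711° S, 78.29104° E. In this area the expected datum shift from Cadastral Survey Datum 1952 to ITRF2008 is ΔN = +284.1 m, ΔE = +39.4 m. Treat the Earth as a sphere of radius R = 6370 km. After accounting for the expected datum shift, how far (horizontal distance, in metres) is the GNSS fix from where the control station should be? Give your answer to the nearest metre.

Observed coordinate differences: Δφ = +0.00249°, Δλ = +0.00074°.
Converting to metres (1° lat = 111177 m, cos φ = 0.932705): observed ΔN = 276.8 m, observed ΔE = 76.7 m.
Subtracting the expected shift leaves a residual of 276.8 − (284.1) = -7.3 m north and 76.7 − (39.4) = 37.3 m east.
Residual distance = √((-7.3)² + 37.3²) = 38.0 m.

38 m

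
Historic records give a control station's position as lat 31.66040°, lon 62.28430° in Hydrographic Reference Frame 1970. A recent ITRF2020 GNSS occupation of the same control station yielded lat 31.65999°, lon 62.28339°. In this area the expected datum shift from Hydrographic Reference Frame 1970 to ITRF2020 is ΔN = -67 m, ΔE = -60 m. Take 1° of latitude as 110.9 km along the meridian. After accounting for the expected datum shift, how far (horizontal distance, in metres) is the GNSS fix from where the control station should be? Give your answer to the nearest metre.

Observed coordinate differences: Δφ = -0.00041°, Δλ = -0.00091°.
Converting to metres (1° lat = 110900 m, cos φ = 0.851174): observed ΔN = -45.5 m, observed ΔE = -85.9 m.
Subtracting the expected shift leaves a residual of -45.5 − (-67) = 21.5 m north and -85.9 − (-60) = -25.9 m east.
Residual distance = √(21.5² + (-25.9)²) = 33.7 m.

34 m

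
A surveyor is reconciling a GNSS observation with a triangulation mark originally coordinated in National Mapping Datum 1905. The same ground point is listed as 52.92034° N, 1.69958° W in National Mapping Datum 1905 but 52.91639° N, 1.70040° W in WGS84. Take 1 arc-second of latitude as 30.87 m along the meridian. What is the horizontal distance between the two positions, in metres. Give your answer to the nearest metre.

Δφ = 52.91639° − 52.92034° = -0.00395°; Δλ = -1.70040° − -1.69958° = -0.00082°.
1° of latitude = 3600 × 30.87 = 111132 m.
ΔN = Δφ × 111132 = -439.0 m; ΔE = Δλ × 111132 × cos(52.92034°) = -0.00082 × 111132 × 0.602925 = -54.9 m.
Distance = √(ΔE² + ΔN²) = √((-54.9)² + (-439.0)²) = 442.4 m.

442 m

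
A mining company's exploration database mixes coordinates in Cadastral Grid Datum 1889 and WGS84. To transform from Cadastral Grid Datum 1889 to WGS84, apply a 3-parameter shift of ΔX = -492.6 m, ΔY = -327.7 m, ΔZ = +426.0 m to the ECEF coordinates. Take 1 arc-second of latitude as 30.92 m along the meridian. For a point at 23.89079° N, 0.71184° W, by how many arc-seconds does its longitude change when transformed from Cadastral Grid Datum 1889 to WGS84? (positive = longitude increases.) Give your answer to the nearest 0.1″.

sin φ = 0.404995, cos φ = 0.914319, sin λ = -0.012424, cos λ = 0.999923.
East component: ΔE = −sin λ·ΔX + cos λ·ΔY = −(-0.012424)(-492.6) + (0.999923)(-327.7) = -333.79 m.
1° of latitude spans 3600 × 30.92 = 111312 m; at latitude φ, 1° of longitude spans that × cos φ = 101774.7 m, so Δλ = -333.79 / 101774.7 × 3600 = -11.807″.

Δλ = -11.8″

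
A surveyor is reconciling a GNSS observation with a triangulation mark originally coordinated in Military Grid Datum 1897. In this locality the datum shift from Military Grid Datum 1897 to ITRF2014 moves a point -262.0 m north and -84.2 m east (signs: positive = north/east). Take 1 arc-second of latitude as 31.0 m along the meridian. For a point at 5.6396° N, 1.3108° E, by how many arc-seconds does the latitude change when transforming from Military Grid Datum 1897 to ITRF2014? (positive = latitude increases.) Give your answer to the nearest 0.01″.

Δφ = -8.45″

1″ of latitude = 31.00 m, so Δφ = -262.0 / 31.00 = -8.452″.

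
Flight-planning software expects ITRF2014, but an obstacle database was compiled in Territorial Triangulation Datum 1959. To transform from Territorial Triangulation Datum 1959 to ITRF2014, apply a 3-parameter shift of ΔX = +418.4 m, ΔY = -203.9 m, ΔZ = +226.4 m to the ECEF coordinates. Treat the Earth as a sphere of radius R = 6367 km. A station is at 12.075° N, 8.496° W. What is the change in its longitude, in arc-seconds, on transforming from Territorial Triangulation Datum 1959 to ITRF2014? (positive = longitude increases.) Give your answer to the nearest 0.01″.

Δλ = -4.63″

sin φ = 0.209192, cos φ = 0.977875, sin λ = -0.147740, cos λ = 0.989026.
East component: ΔE = −sin λ·ΔX + cos λ·ΔY = −(-0.147740)(418.4) + (0.989026)(-203.9) = -139.85 m.
1° of latitude spans πR/180 = 111125 m; at latitude φ, 1° of longitude spans that × cos φ = 108666.4 m, so Δλ = -139.85 / 108666.4 × 3600 = -4.633″.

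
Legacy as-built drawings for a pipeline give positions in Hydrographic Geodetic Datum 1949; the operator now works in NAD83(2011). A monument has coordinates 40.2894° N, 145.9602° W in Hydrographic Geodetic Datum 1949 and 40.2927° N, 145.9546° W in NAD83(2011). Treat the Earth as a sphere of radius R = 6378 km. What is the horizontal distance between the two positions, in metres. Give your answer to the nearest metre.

601 m

Δφ = 40.2927° − 40.2894° = +0.0033°; Δλ = -145.9546° − -145.9602° = +0.0056°.
1° along a meridian = πR/180 = 111317 m.
ΔN = Δφ × 111317 = 367.3 m; ΔE = Δλ × 111317 × cos(40.2894°) = +0.0056 × 111317 × 0.762788 = 475.5 m.
Distance = √(ΔE² + ΔN²) = √(475.5² + 367.3²) = 600.9 m.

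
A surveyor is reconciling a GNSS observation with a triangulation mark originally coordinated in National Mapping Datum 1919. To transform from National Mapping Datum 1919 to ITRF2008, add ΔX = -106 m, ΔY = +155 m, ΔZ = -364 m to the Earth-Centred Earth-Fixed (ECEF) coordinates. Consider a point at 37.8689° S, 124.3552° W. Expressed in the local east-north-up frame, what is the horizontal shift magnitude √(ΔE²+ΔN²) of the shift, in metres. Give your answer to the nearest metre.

At φ = -37.8689°, λ = -124.3552°: sin φ = -0.613857, cos φ = 0.789417, sin λ = -0.825555, cos λ = -0.564322.
ΔE = −sin λ·ΔX + cos λ·ΔY = −(-0.825555)·(-106) + (-0.564322)·(155) = -174.98 m.
ΔN = −sin φ cos λ·ΔX − sin φ sin λ·ΔY + cos φ·ΔZ = −(-0.613857)(-0.564322)(-106) − (-0.613857)(-0.825555)(155) + (0.789417)(-364) = -329.18 m.
Horizontal magnitude = √(ΔE² + ΔN²) = √((-174.98)² + (-329.18)²) = 372.79 m.

373 m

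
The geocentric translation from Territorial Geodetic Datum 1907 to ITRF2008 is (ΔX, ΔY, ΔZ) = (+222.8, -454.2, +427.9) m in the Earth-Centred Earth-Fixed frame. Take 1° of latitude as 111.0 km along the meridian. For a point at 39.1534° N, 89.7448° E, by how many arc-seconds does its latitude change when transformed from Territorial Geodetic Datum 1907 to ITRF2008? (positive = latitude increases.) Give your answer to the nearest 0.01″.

sin φ = 0.631399, cos φ = 0.775458, sin λ = 0.999990, cos λ = 0.004454.
North component: ΔN = −sin φ cos λ·ΔX − sin φ sin λ·ΔY + cos φ·ΔZ = −(0.631399)(0.004454)(222.8) − (0.631399)(0.999990)(-454.2) + (0.775458)(427.9) = 617.97 m.
1° of latitude spans 111000 m, so Δφ = 617.97 / 111000 × 3600 = 20.042″.

Δφ = 20.04″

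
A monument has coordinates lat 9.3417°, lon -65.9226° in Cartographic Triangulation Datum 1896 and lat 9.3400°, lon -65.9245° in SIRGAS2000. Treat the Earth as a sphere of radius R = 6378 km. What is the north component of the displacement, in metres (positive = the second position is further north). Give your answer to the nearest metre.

ΔN = -189 m

Δφ = 9.3400° − 9.3417° = -0.0017°; Δλ = -65.9245° − -65.9226° = -0.0019°.
1° along a meridian = πR/180 = 111317 m.
ΔN = Δφ × 111317 = -189.2 m; ΔE = Δλ × 111317 × cos(9.3417°) = -0.0019 × 111317 × 0.986738 = -208.7 m.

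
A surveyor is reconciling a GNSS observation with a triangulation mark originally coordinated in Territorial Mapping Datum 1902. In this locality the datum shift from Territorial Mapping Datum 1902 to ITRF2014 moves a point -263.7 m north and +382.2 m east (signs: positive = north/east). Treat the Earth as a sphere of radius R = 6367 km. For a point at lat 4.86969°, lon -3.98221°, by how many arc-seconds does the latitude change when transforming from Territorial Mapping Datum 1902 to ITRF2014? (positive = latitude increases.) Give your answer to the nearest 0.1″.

On a sphere of radius R, 1 rad of latitude = R, so Δφ = ΔN / R = -263.7 / 6367000 = -4.1417e-05 rad = -8.543″.

Δφ = -8.5″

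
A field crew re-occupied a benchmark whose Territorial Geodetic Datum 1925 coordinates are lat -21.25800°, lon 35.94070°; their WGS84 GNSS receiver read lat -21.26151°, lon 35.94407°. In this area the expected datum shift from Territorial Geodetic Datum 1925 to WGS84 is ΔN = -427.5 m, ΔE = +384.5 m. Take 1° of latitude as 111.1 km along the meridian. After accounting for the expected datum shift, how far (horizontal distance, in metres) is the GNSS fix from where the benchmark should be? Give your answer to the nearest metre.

Observed coordinate differences: Δφ = -0.00351°, Δλ = +0.00337°.
Converting to metres (1° lat = 111100 m, cos φ = 0.931957): observed ΔN = -390.0 m, observed ΔE = 348.9 m.
Subtracting the expected shift leaves a residual of -390.0 − (-427.5) = 37.5 m north and 348.9 − (384.5) = -35.6 m east.
Residual distance = √(37.5² + (-35.6)²) = 51.7 m.

52 m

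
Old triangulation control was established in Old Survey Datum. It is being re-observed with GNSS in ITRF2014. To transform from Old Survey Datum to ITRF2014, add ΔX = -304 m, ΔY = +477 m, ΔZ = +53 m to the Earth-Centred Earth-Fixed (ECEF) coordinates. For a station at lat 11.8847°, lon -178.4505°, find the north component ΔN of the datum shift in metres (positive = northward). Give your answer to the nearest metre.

ΔN = -8 m

The local north axis is (−sin φ cos λ, −sin φ sin λ, cos φ), giving ΔN = -62.584 + 2.656 + 51.864 = -8.06 m.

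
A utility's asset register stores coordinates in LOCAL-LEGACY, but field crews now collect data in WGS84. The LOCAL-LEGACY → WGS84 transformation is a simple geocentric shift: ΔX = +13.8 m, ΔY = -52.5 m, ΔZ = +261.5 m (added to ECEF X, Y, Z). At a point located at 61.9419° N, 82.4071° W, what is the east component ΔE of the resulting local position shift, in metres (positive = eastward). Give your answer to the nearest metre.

At φ = 61.9419°, λ = -82.4071°: sin φ = 0.882471, cos φ = 0.470367, sin λ = -0.991232, cos λ = 0.132134.
ΔE = −sin λ·ΔX + cos λ·ΔY = −(-0.991232)·(13.8) + (0.132134)·(-52.5) = 6.74 m.

ΔE = 7 m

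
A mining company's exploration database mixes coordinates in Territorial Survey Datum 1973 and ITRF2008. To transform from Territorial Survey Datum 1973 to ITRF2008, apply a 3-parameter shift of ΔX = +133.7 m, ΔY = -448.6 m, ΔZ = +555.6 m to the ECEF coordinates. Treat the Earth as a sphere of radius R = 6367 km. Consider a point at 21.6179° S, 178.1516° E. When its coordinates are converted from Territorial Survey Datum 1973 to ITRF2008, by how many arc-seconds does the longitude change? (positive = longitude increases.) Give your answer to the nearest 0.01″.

Δλ = 15.47″

sin φ = -0.368415, cos φ = 0.929661, sin λ = 0.032255, cos λ = -0.999480.
East component: ΔE = −sin λ·ΔX + cos λ·ΔY = −(0.032255)(133.7) + (-0.999480)(-448.6) = 444.05 m.
1° of latitude spans πR/180 = 111125 m; at latitude φ, 1° of longitude spans that × cos φ = 103308.7 m, so Δλ = 444.05 / 103308.7 × 3600 = 15.474″.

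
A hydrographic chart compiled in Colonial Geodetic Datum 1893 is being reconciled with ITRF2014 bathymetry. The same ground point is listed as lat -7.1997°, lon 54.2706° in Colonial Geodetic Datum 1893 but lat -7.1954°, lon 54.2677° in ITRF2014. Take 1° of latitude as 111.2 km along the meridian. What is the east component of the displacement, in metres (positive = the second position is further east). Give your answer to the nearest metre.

Δφ = -7.1954° − -7.1997° = +0.0043°; Δλ = 54.2677° − 54.2706° = -0.0029°.
ΔN = Δφ × 111200 = 478.2 m; ΔE = Δλ × 111200 × cos(-7.1997°) = -0.0029 × 111200 × 0.992115 = -319.9 m.

ΔE = -320 m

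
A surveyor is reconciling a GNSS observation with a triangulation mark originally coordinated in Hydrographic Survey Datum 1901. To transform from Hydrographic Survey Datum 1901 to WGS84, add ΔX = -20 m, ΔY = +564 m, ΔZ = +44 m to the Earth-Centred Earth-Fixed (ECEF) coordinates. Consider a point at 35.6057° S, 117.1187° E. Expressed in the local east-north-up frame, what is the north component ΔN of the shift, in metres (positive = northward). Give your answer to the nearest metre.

The local north axis is (−sin φ cos λ, −sin φ sin λ, cos φ), giving ΔN = 5.308 + 292.264 + 35.774 = 333.35 m.

ΔN = 333 m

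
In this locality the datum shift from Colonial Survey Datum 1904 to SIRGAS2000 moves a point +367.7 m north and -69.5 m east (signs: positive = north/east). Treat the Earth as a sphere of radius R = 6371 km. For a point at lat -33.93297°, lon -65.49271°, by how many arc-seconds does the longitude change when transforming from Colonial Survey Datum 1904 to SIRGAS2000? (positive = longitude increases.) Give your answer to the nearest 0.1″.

Δλ = -2.7″

At latitude -33.93297°, cos φ = 0.829691.
One radian of longitude at latitude φ spans R cos φ, so Δλ = ΔE / (R cos φ) = -69.5 / (6371000 × 0.829691) = -1.3148e-05 rad = -2.712″.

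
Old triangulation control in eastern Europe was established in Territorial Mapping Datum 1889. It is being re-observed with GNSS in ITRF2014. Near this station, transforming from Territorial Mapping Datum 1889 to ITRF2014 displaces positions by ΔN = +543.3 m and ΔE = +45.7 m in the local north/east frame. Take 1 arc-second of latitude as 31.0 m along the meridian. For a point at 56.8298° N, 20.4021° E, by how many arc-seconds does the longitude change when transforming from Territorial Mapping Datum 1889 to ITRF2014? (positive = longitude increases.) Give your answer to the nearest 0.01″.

Δλ = 2.69″

At latitude 56.8298°, cos φ = 0.547128.
1″ of longitude at this latitude = 31.00 × cos φ = 16.9610 m, so Δλ = 45.7 / 16.9610 = 2.694″.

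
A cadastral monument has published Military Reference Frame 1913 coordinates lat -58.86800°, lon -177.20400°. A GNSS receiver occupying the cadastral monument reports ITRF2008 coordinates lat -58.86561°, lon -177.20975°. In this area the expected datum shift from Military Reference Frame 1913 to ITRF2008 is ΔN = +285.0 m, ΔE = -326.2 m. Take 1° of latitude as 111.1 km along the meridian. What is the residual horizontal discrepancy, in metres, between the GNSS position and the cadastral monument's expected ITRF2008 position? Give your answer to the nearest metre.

Observed coordinate differences: Δφ = +0.00239°, Δλ = -0.00575°.
Converting to metres (1° lat = 111100 m, cos φ = 0.517011): observed ΔN = 265.5 m, observed ΔE = -330.3 m.
Subtracting the expected shift leaves a residual of 265.5 − (285.0) = -19.5 m north and -330.3 − (-326.2) = -4.1 m east.
Residual distance = √((-19.5)² + (-4.1)²) = 19.9 m.

20 m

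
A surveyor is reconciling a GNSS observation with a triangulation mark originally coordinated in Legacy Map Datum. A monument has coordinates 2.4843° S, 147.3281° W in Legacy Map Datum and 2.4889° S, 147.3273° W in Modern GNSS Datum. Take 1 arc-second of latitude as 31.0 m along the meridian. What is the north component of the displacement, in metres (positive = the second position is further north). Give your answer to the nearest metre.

Δφ = -2.4889° − -2.4843° = -0.0046°; Δλ = -147.3273° − -147.3281° = +0.0008°.
1° of latitude = 3600 × 31.00 = 111600 m.
ΔN = Δφ × 111600 = -513.4 m; ΔE = Δλ × 111600 × cos(-2.4843°) = +0.0008 × 111600 × 0.999060 = 89.2 m.

ΔN = -513 m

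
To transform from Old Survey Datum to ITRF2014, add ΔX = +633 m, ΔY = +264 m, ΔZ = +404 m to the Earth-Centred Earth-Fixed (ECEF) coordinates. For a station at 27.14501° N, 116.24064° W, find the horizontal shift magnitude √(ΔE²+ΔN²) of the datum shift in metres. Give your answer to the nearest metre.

The local east axis at (φ, λ) is (−sin λ, cos λ, 0), so ΔE = −sin(-116.24064°)·633 + cos(-116.24064°)·264 = 451.04 m.
The local north axis is (−sin φ cos λ, −sin φ sin λ, cos φ), giving ΔN = 127.692 + 108.036 + 359.501 = 595.23 m.
Horizontal magnitude = √(ΔE² + ΔN²) = √(451.04² + 595.23²) = 746.82 m.

747 m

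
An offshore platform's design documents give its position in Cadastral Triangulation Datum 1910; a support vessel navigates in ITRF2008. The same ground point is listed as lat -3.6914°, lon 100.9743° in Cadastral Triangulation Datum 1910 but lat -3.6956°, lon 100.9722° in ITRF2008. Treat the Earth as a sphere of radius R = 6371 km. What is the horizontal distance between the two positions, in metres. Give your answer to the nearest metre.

522 m

Δφ = -3.6956° − -3.6914° = -0.0042°; Δλ = 100.9722° − 100.9743° = -0.0021°.
1° along a meridian = πR/180 = 111195 m.
ΔN = Δφ × 111195 = -467.0 m; ΔE = Δλ × 111195 × cos(-3.6914°) = -0.0021 × 111195 × 0.997925 = -233.0 m.
Distance = √(ΔE² + ΔN²) = √((-233.0)² + (-467.0)²) = 521.9 m.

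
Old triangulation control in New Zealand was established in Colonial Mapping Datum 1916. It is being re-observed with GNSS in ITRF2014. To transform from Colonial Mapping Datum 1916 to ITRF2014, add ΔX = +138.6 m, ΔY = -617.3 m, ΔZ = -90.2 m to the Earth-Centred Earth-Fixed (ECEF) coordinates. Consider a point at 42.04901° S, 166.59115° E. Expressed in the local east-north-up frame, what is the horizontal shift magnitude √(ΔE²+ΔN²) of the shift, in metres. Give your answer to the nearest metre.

622 m

At φ = -42.04901°, λ = 166.59115°: sin φ = -0.669766, cos φ = 0.742572, sin λ = 0.231898, cos λ = -0.972740.
ΔE = −sin λ·ΔX + cos λ·ΔY = −(0.231898)·(138.6) + (-0.972740)·(-617.3) = 568.33 m.
ΔN = −sin φ cos λ·ΔX − sin φ sin λ·ΔY + cos φ·ΔZ = −(-0.669766)(-0.972740)(138.6) − (-0.669766)(0.231898)(-617.3) + (0.742572)(-90.2) = -253.16 m.
Horizontal magnitude = √(ΔE² + ΔN²) = √(568.33² + (-253.16)²) = 622.16 m.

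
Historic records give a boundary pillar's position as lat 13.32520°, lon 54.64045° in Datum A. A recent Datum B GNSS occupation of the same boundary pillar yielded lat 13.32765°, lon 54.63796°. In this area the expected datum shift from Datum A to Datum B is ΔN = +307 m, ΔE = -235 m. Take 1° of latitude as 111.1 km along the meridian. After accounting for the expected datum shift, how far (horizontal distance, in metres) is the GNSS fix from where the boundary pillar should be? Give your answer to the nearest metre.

Observed coordinate differences: Δφ = +0.00245°, Δλ = -0.00249°.
Converting to metres (1° lat = 111100 m, cos φ = 0.973078): observed ΔN = 272.2 m, observed ΔE = -269.2 m.
Subtracting the expected shift leaves a residual of 272.2 − (307) = -34.8 m north and -269.2 − (-235) = -34.2 m east.
Residual distance = √((-34.8)² + (-34.2)²) = 48.8 m.

49 m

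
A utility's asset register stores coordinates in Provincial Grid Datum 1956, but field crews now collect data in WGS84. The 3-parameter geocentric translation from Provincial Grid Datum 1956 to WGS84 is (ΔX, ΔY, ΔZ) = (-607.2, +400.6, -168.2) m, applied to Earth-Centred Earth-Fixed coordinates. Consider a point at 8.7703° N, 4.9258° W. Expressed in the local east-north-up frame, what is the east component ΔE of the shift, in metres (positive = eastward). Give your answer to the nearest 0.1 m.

ΔE = 347.0 m

At φ = 8.7703°, λ = -4.9258°: sin φ = 0.152474, cos φ = 0.988308, sin λ = -0.085866, cos λ = 0.996307.
ΔE = −sin λ·ΔX + cos λ·ΔY = −(-0.085866)·(-607.2) + (0.996307)·(400.6) = 346.98 m.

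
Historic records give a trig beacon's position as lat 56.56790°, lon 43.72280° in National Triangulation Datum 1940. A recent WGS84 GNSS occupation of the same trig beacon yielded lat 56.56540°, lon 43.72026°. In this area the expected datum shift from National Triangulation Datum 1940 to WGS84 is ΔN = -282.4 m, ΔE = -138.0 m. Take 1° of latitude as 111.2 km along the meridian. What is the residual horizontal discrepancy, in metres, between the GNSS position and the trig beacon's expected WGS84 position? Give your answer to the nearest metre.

18 m

Observed coordinate differences: Δφ = -0.00250°, Δλ = -0.00254°.
Converting to metres (1° lat = 111200 m, cos φ = 0.550948): observed ΔN = -278.0 m, observed ΔE = -155.6 m.
Subtracting the expected shift leaves a residual of -278.0 − (-282.4) = 4.4 m north and -155.6 − (-138.0) = -17.6 m east.
Residual distance = √(4.4² + (-17.6)²) = 18.2 m.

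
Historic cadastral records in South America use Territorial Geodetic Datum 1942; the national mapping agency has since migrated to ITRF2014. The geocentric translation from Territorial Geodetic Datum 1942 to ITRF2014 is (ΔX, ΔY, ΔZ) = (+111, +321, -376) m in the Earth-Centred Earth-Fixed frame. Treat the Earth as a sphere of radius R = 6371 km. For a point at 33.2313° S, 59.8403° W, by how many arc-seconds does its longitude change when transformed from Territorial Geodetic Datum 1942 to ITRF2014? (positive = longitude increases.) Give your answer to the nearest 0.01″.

Δλ = 9.96″

sin φ = -0.548020, cos φ = 0.836465, sin λ = -0.864628, cos λ = 0.502412.
East component: ΔE = −sin λ·ΔX + cos λ·ΔY = −(-0.864628)(111) + (0.502412)(321) = 257.25 m.
1° of latitude spans πR/180 = 111195 m; at latitude φ, 1° of longitude spans that × cos φ = 93010.7 m, so Δλ = 257.25 / 93010.7 × 3600 = 9.957″.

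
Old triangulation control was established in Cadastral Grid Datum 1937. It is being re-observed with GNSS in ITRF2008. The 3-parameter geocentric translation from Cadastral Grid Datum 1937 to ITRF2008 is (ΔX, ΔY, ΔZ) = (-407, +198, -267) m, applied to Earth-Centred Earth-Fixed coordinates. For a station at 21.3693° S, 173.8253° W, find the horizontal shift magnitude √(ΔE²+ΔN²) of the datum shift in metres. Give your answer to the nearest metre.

264 m

At φ = -21.3693°, λ = -173.8253°: sin φ = -0.364378, cos φ = 0.931251, sin λ = -0.107560, cos λ = -0.994199.
ΔE = −sin λ·ΔX + cos λ·ΔY = −(-0.107560)·(-407) + (-0.994199)·(198) = -240.63 m.
ΔN = −sin φ cos λ·ΔX − sin φ sin λ·ΔY + cos φ·ΔZ = −(-0.364378)(-0.994199)(-407) − (-0.364378)(-0.107560)(198) + (0.931251)(-267) = -108.96 m.
Horizontal magnitude = √(ΔE² + ΔN²) = √((-240.63)² + (-108.96)²) = 264.15 m.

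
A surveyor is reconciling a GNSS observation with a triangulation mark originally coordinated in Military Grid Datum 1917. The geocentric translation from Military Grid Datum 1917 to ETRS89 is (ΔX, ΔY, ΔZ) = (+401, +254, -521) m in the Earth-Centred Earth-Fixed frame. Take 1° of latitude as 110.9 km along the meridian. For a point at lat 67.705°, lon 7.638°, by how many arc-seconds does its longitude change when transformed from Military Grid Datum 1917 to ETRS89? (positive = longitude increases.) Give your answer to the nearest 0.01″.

Δλ = 16.98″

sin φ = 0.925243, cos φ = 0.379375, sin λ = 0.132914, cos λ = 0.991128.
East component: ΔE = −sin λ·ΔX + cos λ·ΔY = −(0.132914)(401) + (0.991128)(254) = 198.45 m.
1° of latitude spans 110900 m; at latitude φ, 1° of longitude spans that × cos φ = 42072.7 m, so Δλ = 198.45 / 42072.7 × 3600 = 16.980″.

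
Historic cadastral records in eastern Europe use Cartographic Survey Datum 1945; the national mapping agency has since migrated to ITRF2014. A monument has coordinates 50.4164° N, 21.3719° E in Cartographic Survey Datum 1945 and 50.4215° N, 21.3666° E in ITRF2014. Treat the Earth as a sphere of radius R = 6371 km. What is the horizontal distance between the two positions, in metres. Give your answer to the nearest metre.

680 m

Δφ = 50.4215° − 50.4164° = +0.0051°; Δλ = 21.3666° − 21.3719° = -0.0053°.
1° along a meridian = πR/180 = 111195 m.
ΔN = Δφ × 111195 = 567.1 m; ΔE = Δλ × 111195 × cos(50.4164°) = -0.0053 × 111195 × 0.637203 = -375.5 m.
Distance = √(ΔE² + ΔN²) = √((-375.5)² + 567.1²) = 680.2 m.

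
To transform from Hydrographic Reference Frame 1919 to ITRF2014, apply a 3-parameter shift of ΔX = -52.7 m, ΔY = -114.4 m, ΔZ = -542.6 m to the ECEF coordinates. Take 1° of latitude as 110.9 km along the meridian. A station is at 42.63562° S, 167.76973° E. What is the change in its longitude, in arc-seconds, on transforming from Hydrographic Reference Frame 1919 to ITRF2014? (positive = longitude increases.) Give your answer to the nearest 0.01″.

sin φ = -0.677333, cos φ = 0.735676, sin λ = 0.211841, cos λ = -0.977304.
East component: ΔE = −sin λ·ΔX + cos λ·ΔY = −(0.211841)(-52.7) + (-0.977304)(-114.4) = 122.97 m.
1° of latitude spans 110900 m; at latitude φ, 1° of longitude spans that × cos φ = 81586.5 m, so Δλ = 122.97 / 81586.5 × 3600 = 5.426″.

Δλ = 5.43″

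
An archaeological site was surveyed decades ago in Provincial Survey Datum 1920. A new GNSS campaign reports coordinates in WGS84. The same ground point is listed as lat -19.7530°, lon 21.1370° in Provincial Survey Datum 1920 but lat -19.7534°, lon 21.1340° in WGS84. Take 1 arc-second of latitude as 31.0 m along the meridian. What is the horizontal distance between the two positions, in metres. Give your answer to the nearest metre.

318 m

Δφ = -19.7534° − -19.7530° = -0.0004°; Δλ = 21.1340° − 21.1370° = -0.0030°.
1° of latitude = 3600 × 31.00 = 111600 m.
ΔN = Δφ × 111600 = -44.6 m; ΔE = Δλ × 111600 × cos(-19.7530°) = -0.0030 × 111600 × 0.941158 = -315.1 m.
Distance = √(ΔE² + ΔN²) = √((-315.1)² + (-44.6)²) = 318.2 m.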